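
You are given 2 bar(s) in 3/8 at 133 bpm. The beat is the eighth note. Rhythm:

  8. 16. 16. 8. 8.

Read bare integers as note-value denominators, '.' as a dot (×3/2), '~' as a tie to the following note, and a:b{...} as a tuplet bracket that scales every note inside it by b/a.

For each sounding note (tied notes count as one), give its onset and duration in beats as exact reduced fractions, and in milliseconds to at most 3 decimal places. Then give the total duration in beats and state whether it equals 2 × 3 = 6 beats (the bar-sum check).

1) 0.0ms=0b +676.692ms=3/2b
2) 676.692ms=3/2b +338.346ms=3/4b
3) 1015.038ms=9/4b +338.346ms=3/4b
4) 1353.383ms=3b +676.692ms=3/2b
5) 2030.075ms=9/2b +676.692ms=3/2b
Σ=6b of 6 (133bpm 3/8) — PASS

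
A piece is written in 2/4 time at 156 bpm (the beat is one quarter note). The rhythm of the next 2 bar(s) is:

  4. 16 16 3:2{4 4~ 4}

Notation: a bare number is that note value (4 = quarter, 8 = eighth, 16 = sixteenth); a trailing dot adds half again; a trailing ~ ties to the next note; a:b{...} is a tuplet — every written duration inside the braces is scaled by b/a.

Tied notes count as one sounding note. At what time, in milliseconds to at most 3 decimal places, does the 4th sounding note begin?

1. 0.0ms @ 0 + 576.923ms (3/2)
2. 576.923ms @ 3/2 + 96.154ms (1/4)
3. 673.077ms @ 7/4 + 96.154ms (1/4)
4. 769.231ms @ 2 + 256.41ms (2/3)
5. 1025.641ms @ 8/3 + 512.821ms (4/3)

note 4 onset = 2b = 769.231ms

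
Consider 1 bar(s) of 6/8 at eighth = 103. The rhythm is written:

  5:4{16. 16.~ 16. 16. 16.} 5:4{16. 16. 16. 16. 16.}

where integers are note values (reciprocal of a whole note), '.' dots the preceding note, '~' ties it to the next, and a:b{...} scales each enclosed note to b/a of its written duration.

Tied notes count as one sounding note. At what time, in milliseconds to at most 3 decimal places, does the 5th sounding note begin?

1. 0.0ms @ 0 + 349.515ms (3/5)
2. 349.515ms @ 3/5 + 699.029ms (6/5)
3. 1048.544ms @ 9/5 + 349.515ms (3/5)
4. 1398.058ms @ 12/5 + 349.515ms (3/5)
5. 1747.573ms @ 3 + 349.515ms (3/5)
6. 2097.087ms @ 18/5 + 349.515ms (3/5)
7. 2446.602ms @ 21/5 + 349.515ms (3/5)
8. 2796.117ms @ 24/5 + 349.515ms (3/5)
9. 3145.631ms @ 27/5 + 349.515ms (3/5)

note 5 onset = 3b = 1747.573ms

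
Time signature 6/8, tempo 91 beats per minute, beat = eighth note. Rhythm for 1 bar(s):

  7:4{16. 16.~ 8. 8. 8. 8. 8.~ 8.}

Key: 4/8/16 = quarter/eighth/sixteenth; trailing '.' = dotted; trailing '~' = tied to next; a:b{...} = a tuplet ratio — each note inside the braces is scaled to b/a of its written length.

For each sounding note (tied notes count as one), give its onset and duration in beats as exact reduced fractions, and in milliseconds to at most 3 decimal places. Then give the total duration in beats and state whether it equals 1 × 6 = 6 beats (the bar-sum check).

1) 0.0ms=0b +282.575ms=3/7b
2) 282.575ms=3/7b +847.724ms=9/7b
3) 1130.298ms=12/7b +565.149ms=6/7b
4) 1695.447ms=18/7b +565.149ms=6/7b
5) 2260.597ms=24/7b +565.149ms=6/7b
6) 2825.746ms=30/7b +1130.298ms=12/7b
Σ=6b of 6 (91bpm 6/8) — PASS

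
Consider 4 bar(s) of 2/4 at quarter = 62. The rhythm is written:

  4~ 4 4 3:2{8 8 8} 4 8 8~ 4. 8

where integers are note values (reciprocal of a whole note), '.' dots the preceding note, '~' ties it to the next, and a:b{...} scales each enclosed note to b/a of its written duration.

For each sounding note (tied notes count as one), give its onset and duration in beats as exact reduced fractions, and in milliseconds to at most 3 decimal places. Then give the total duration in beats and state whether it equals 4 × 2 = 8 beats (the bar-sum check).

1) 0.0ms=0b +1935.484ms=2b
2) 1935.484ms=2b +967.742ms=1b
3) 2903.226ms=3b +322.581ms=1/3b
4) 3225.806ms=10/3b +322.581ms=1/3b
5) 3548.387ms=11/3b +322.581ms=1/3b
6) 3870.968ms=4b +967.742ms=1b
7) 4838.71ms=5b +483.871ms=1/2b
8) 5322.581ms=11/2b +1935.484ms=2b
9) 7258.065ms=15/2b +483.871ms=1/2b
Σ=8b of 8 (62bpm 2/4) — PASS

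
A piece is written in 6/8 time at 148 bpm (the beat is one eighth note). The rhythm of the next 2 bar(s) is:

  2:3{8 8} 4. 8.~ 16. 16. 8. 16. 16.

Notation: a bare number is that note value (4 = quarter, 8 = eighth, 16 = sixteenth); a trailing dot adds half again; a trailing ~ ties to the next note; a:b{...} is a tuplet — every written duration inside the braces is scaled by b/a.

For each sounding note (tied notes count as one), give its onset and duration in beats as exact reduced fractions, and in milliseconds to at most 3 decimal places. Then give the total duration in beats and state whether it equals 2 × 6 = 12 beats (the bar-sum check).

1) 0.0ms=0b +608.108ms=3/2b
2) 608.108ms=3/2b +608.108ms=3/2b
3) 1216.216ms=3b +1216.216ms=3b
4) 2432.432ms=6b +912.162ms=9/4b
5) 3344.595ms=33/4b +304.054ms=3/4b
6) 3648.649ms=9b +608.108ms=3/2b
7) 4256.757ms=21/2b +304.054ms=3/4b
8) 4560.811ms=45/4b +304.054ms=3/4b
Σ=12b of 12 (148bpm 6/8) — PASS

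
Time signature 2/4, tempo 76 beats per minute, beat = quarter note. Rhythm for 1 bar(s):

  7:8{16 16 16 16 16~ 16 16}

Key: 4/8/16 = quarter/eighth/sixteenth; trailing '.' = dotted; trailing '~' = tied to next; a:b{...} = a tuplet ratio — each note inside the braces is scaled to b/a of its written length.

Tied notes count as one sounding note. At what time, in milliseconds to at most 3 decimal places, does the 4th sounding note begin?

note 4 onset = 6/7b = 676.692ms

1. 0.0ms @ 0 + 225.564ms (2/7)
2. 225.564ms @ 2/7 + 225.564ms (2/7)
3. 451.128ms @ 4/7 + 225.564ms (2/7)
4. 676.692ms @ 6/7 + 225.564ms (2/7)
5. 902.256ms @ 8/7 + 451.128ms (4/7)
6. 1353.383ms @ 12/7 + 225.564ms (2/7)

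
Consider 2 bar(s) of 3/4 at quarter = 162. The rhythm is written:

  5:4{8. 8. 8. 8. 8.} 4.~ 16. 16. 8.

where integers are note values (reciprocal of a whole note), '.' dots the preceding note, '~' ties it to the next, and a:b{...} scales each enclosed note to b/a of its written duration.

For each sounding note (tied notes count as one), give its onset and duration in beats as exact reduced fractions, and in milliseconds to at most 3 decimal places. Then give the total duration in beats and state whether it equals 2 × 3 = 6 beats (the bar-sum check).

1) 0.0ms=0b +222.222ms=3/5b
2) 222.222ms=3/5b +222.222ms=3/5b
3) 444.444ms=6/5b +222.222ms=3/5b
4) 666.667ms=9/5b +222.222ms=3/5b
5) 888.889ms=12/5b +222.222ms=3/5b
6) 1111.111ms=3b +694.444ms=15/8b
7) 1805.556ms=39/8b +138.889ms=3/8b
8) 1944.444ms=21/4b +277.778ms=3/4b
Σ=6b of 6 (162bpm 3/4) — PASS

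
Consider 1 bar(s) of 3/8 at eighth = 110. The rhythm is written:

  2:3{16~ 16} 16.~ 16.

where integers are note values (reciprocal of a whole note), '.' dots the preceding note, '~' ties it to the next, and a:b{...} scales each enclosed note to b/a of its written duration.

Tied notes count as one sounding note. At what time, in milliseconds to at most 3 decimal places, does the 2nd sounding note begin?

1. 0.0ms @ 0 + 818.182ms (3/2)
2. 818.182ms @ 3/2 + 818.182ms (3/2)

note 2 onset = 3/2b = 818.182ms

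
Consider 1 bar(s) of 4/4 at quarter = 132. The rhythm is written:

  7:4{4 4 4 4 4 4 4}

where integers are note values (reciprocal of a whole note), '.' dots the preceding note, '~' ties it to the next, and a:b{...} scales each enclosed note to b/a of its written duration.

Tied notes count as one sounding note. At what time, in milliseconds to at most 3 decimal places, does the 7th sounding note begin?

note 7 onset = 24/7b = 1558.442ms

1. 0.0ms @ 0 + 259.74ms (4/7)
2. 259.74ms @ 4/7 + 259.74ms (4/7)
3. 519.481ms @ 8/7 + 259.74ms (4/7)
4. 779.221ms @ 12/7 + 259.74ms (4/7)
5. 1038.961ms @ 16/7 + 259.74ms (4/7)
6. 1298.701ms @ 20/7 + 259.74ms (4/7)
7. 1558.442ms @ 24/7 + 259.74ms (4/7)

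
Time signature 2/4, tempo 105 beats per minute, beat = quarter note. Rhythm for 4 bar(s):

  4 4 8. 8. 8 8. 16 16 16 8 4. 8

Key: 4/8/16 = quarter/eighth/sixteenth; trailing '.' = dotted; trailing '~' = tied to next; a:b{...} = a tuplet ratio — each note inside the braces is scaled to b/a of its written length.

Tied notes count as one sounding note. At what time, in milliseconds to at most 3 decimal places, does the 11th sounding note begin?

note 11 onset = 6b = 3428.571ms

1. 0.0ms @ 0 + 571.429ms (1)
2. 571.429ms @ 1 + 571.429ms (1)
3. 1142.857ms @ 2 + 428.571ms (3/4)
4. 1571.429ms @ 11/4 + 428.571ms (3/4)
5. 2000.0ms @ 7/2 + 285.714ms (1/2)
6. 2285.714ms @ 4 + 428.571ms (3/4)
7. 2714.286ms @ 19/4 + 142.857ms (1/4)
8. 2857.143ms @ 5 + 142.857ms (1/4)
9. 3000.0ms @ 21/4 + 142.857ms (1/4)
10. 3142.857ms @ 11/2 + 285.714ms (1/2)
11. 3428.571ms @ 6 + 857.143ms (3/2)
12. 4285.714ms @ 15/2 + 285.714ms (1/2)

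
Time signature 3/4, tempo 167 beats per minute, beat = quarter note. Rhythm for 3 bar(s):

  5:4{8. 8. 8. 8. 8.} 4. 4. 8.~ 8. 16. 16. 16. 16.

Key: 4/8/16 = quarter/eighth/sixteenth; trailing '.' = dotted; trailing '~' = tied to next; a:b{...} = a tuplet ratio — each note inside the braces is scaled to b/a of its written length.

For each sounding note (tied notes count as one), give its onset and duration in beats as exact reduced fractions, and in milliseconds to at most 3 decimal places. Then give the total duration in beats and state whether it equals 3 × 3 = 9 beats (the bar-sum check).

1) 0.0ms=0b +215.569ms=3/5b
2) 215.569ms=3/5b +215.569ms=3/5b
3) 431.138ms=6/5b +215.569ms=3/5b
4) 646.707ms=9/5b +215.569ms=3/5b
5) 862.275ms=12/5b +215.569ms=3/5b
6) 1077.844ms=3b +538.922ms=3/2b
7) 1616.766ms=9/2b +538.922ms=3/2b
8) 2155.689ms=6b +538.922ms=3/2b
9) 2694.611ms=15/2b +134.731ms=3/8b
10) 2829.341ms=63/8b +134.731ms=3/8b
11) 2964.072ms=33/4b +134.731ms=3/8b
12) 3098.802ms=69/8b +134.731ms=3/8b
Σ=9b of 9 (167bpm 3/4) — PASS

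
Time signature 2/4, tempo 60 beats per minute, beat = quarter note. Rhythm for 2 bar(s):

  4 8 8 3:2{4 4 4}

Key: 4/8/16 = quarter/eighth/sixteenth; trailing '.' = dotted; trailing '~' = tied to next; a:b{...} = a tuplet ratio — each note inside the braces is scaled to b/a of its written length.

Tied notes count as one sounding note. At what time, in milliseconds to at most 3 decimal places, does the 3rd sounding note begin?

1. 0.0ms @ 0 + 1000.0ms (1)
2. 1000.0ms @ 1 + 500.0ms (1/2)
3. 1500.0ms @ 3/2 + 500.0ms (1/2)
4. 2000.0ms @ 2 + 666.667ms (2/3)
5. 2666.667ms @ 8/3 + 666.667ms (2/3)
6. 3333.333ms @ 10/3 + 666.667ms (2/3)

note 3 onset = 3/2b = 1500.0ms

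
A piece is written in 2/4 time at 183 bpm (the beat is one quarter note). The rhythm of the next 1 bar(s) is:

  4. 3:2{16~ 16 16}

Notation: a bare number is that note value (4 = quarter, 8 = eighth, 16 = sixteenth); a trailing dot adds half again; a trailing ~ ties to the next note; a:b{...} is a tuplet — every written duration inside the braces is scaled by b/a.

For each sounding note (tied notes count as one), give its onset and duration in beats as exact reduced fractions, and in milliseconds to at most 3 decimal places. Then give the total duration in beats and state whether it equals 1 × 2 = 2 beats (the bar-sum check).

1) 0.0ms=0b +491.803ms=3/2b
2) 491.803ms=3/2b +109.29ms=1/3b
3) 601.093ms=11/6b +54.645ms=1/6b
Σ=2b of 2 (183bpm 2/4) — PASS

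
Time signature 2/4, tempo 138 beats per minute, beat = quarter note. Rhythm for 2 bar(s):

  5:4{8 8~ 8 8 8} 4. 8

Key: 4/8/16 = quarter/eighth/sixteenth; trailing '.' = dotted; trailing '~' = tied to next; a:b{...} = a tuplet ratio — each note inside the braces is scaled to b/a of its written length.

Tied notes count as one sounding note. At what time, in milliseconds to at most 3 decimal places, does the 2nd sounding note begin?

1. 0.0ms @ 0 + 173.913ms (2/5)
2. 173.913ms @ 2/5 + 347.826ms (4/5)
3. 521.739ms @ 6/5 + 173.913ms (2/5)
4. 695.652ms @ 8/5 + 173.913ms (2/5)
5. 869.565ms @ 2 + 652.174ms (3/2)
6. 1521.739ms @ 7/2 + 217.391ms (1/2)

note 2 onset = 2/5b = 173.913ms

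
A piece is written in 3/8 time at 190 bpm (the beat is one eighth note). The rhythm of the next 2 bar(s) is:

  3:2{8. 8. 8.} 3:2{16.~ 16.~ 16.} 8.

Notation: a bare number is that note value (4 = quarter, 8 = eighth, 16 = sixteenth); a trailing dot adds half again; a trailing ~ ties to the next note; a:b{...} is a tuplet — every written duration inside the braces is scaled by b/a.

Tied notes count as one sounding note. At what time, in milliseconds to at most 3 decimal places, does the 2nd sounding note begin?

1. 0.0ms @ 0 + 315.789ms (1)
2. 315.789ms @ 1 + 315.789ms (1)
3. 631.579ms @ 2 + 315.789ms (1)
4. 947.368ms @ 3 + 473.684ms (3/2)
5. 1421.053ms @ 9/2 + 473.684ms (3/2)

note 2 onset = 1b = 315.789ms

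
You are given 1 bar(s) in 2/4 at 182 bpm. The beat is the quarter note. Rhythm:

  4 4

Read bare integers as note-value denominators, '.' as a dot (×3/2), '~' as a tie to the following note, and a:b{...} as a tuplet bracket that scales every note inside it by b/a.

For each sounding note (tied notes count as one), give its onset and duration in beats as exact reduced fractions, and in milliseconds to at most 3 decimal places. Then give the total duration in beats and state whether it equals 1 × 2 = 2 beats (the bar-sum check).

1) 0.0ms=0b +329.67ms=1b
2) 329.67ms=1b +329.67ms=1b
Σ=2b of 2 (182bpm 2/4) — PASS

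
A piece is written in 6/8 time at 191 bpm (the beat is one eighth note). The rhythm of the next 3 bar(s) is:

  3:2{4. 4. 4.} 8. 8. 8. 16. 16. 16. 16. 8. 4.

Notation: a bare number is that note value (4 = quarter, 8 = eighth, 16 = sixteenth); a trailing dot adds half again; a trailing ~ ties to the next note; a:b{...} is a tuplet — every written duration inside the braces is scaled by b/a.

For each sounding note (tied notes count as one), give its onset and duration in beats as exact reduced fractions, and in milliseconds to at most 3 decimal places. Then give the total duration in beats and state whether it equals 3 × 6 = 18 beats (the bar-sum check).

1) 0.0ms=0b +628.272ms=2b
2) 628.272ms=2b +628.272ms=2b
3) 1256.545ms=4b +628.272ms=2b
4) 1884.817ms=6b +471.204ms=3/2b
5) 2356.021ms=15/2b +471.204ms=3/2b
6) 2827.225ms=9b +471.204ms=3/2b
7) 3298.429ms=21/2b +235.602ms=3/4b
8) 3534.031ms=45/4b +235.602ms=3/4b
9) 3769.634ms=12b +235.602ms=3/4b
10) 4005.236ms=51/4b +235.602ms=3/4b
11) 4240.838ms=27/2b +471.204ms=3/2b
12) 4712.042ms=15b +942.408ms=3b
Σ=18b of 18 (191bpm 6/8) — PASS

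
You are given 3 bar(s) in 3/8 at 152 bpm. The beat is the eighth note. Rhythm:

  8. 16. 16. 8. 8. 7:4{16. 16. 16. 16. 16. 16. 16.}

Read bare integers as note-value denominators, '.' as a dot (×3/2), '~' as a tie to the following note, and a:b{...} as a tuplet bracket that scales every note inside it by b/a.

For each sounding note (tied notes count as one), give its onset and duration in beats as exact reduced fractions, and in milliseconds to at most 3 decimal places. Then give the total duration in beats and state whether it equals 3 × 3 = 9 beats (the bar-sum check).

1) 0.0ms=0b +592.105ms=3/2b
2) 592.105ms=3/2b +296.053ms=3/4b
3) 888.158ms=9/4b +296.053ms=3/4b
4) 1184.211ms=3b +592.105ms=3/2b
5) 1776.316ms=9/2b +592.105ms=3/2b
6) 2368.421ms=6b +169.173ms=3/7b
7) 2537.594ms=45/7b +169.173ms=3/7b
8) 2706.767ms=48/7b +169.173ms=3/7b
9) 2875.94ms=51/7b +169.173ms=3/7b
10) 3045.113ms=54/7b +169.173ms=3/7b
11) 3214.286ms=57/7b +169.173ms=3/7b
12) 3383.459ms=60/7b +169.173ms=3/7b
Σ=9b of 9 (152bpm 3/8) — PASS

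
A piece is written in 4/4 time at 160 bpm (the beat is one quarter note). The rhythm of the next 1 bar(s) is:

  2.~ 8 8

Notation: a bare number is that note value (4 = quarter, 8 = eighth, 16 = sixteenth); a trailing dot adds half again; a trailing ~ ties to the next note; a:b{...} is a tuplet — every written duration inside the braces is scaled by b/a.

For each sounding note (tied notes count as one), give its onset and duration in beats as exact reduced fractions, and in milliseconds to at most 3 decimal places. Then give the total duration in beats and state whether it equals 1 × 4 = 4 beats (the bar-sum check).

1) 0.0ms=0b +1312.5ms=7/2b
2) 1312.5ms=7/2b +187.5ms=1/2b
Σ=4b of 4 (160bpm 4/4) — PASS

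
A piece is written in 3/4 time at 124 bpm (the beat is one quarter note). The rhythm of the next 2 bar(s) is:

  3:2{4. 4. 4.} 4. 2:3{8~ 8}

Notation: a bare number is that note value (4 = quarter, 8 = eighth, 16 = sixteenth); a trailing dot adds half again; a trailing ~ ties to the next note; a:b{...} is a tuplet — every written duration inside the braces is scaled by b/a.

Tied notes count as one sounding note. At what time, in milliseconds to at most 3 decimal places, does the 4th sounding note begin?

1. 0.0ms @ 0 + 483.871ms (1)
2. 483.871ms @ 1 + 483.871ms (1)
3. 967.742ms @ 2 + 483.871ms (1)
4. 1451.613ms @ 3 + 725.806ms (3/2)
5. 2177.419ms @ 9/2 + 725.806ms (3/2)

note 4 onset = 3b = 1451.613ms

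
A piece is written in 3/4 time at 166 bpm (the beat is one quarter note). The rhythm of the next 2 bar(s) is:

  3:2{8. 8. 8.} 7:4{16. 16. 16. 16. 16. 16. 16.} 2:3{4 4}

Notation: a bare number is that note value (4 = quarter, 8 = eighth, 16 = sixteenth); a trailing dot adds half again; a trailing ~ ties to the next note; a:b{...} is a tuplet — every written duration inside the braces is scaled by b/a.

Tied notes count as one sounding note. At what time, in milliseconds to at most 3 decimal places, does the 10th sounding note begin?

note 10 onset = 39/14b = 1006.885ms

1. 0.0ms @ 0 + 180.723ms (1/2)
2. 180.723ms @ 1/2 + 180.723ms (1/2)
3. 361.446ms @ 1 + 180.723ms (1/2)
4. 542.169ms @ 3/2 + 77.453ms (3/14)
5. 619.621ms @ 12/7 + 77.453ms (3/14)
6. 697.074ms @ 27/14 + 77.453ms (3/14)
7. 774.527ms @ 15/7 + 77.453ms (3/14)
8. 851.979ms @ 33/14 + 77.453ms (3/14)
9. 929.432ms @ 18/7 + 77.453ms (3/14)
10. 1006.885ms @ 39/14 + 77.453ms (3/14)
11. 1084.337ms @ 3 + 542.169ms (3/2)
12. 1626.506ms @ 9/2 + 542.169ms (3/2)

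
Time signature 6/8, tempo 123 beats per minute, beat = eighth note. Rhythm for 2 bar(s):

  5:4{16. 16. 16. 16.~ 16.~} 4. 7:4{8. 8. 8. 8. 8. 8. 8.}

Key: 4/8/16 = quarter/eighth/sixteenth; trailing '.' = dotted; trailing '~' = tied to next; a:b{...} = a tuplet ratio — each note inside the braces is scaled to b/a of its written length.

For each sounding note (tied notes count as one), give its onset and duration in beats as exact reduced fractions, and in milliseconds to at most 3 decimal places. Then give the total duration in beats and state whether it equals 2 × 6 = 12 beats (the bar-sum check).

1) 0.0ms=0b +292.683ms=3/5b
2) 292.683ms=3/5b +292.683ms=3/5b
3) 585.366ms=6/5b +292.683ms=3/5b
4) 878.049ms=9/5b +2048.78ms=21/5b
5) 2926.829ms=6b +418.118ms=6/7b
6) 3344.948ms=48/7b +418.118ms=6/7b
7) 3763.066ms=54/7b +418.118ms=6/7b
8) 4181.185ms=60/7b +418.118ms=6/7b
9) 4599.303ms=66/7b +418.118ms=6/7b
10) 5017.422ms=72/7b +418.118ms=6/7b
11) 5435.54ms=78/7b +418.118ms=6/7b
Σ=12b of 12 (123bpm 6/8) — PASS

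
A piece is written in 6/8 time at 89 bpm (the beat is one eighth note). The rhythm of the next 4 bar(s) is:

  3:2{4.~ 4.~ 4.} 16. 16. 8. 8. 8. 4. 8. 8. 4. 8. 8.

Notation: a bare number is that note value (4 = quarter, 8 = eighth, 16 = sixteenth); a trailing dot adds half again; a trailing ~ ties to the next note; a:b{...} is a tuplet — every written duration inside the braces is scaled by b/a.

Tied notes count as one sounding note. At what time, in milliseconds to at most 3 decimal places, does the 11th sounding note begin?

1. 0.0ms @ 0 + 4044.944ms (6)
2. 4044.944ms @ 6 + 505.618ms (3/4)
3. 4550.562ms @ 27/4 + 505.618ms (3/4)
4. 5056.18ms @ 15/2 + 1011.236ms (3/2)
5. 6067.416ms @ 9 + 1011.236ms (3/2)
6. 7078.652ms @ 21/2 + 1011.236ms (3/2)
7. 8089.888ms @ 12 + 2022.472ms (3)
8. 10112.36ms @ 15 + 1011.236ms (3/2)
9. 11123.596ms @ 33/2 + 1011.236ms (3/2)
10. 12134.831ms @ 18 + 2022.472ms (3)
11. 14157.303ms @ 21 + 1011.236ms (3/2)
12. 15168.539ms @ 45/2 + 1011.236ms (3/2)

note 11 onset = 21b = 14157.303ms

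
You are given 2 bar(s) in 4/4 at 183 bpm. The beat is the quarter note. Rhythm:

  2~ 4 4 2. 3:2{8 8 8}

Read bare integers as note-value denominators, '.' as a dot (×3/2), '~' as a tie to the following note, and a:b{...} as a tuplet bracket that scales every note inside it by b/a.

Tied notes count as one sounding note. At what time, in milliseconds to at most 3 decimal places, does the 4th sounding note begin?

note 4 onset = 7b = 2295.082ms

1. 0.0ms @ 0 + 983.607ms (3)
2. 983.607ms @ 3 + 327.869ms (1)
3. 1311.475ms @ 4 + 983.607ms (3)
4. 2295.082ms @ 7 + 109.29ms (1/3)
5. 2404.372ms @ 22/3 + 109.29ms (1/3)
6. 2513.661ms @ 23/3 + 109.29ms (1/3)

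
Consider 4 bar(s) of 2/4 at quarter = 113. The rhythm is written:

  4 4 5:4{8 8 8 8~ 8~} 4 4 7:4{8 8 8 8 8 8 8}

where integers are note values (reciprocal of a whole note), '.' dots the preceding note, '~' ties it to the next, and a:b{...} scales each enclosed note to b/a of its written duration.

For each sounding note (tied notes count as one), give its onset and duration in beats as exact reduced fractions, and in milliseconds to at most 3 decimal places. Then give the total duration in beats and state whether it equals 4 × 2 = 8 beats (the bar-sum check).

1) 0.0ms=0b +530.973ms=1b
2) 530.973ms=1b +530.973ms=1b
3) 1061.947ms=2b +212.389ms=2/5b
4) 1274.336ms=12/5b +212.389ms=2/5b
5) 1486.726ms=14/5b +212.389ms=2/5b
6) 1699.115ms=16/5b +955.752ms=9/5b
7) 2654.867ms=5b +530.973ms=1b
8) 3185.841ms=6b +151.707ms=2/7b
9) 3337.547ms=44/7b +151.707ms=2/7b
10) 3489.254ms=46/7b +151.707ms=2/7b
11) 3640.961ms=48/7b +151.707ms=2/7b
12) 3792.668ms=50/7b +151.707ms=2/7b
13) 3944.374ms=52/7b +151.707ms=2/7b
14) 4096.081ms=54/7b +151.707ms=2/7b
Σ=8b of 8 (113bpm 2/4) — PASS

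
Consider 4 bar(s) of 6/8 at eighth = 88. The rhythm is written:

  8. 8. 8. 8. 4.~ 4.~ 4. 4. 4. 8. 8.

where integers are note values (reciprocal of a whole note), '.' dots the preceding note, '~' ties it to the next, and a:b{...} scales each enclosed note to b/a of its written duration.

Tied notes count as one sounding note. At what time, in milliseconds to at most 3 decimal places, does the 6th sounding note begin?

1. 0.0ms @ 0 + 1022.727ms (3/2)
2. 1022.727ms @ 3/2 + 1022.727ms (3/2)
3. 2045.455ms @ 3 + 1022.727ms (3/2)
4. 3068.182ms @ 9/2 + 1022.727ms (3/2)
5. 4090.909ms @ 6 + 6136.364ms (9)
6. 10227.273ms @ 15 + 2045.455ms (3)
7. 12272.727ms @ 18 + 2045.455ms (3)
8. 14318.182ms @ 21 + 1022.727ms (3/2)
9. 15340.909ms @ 45/2 + 1022.727ms (3/2)

note 6 onset = 15b = 10227.273ms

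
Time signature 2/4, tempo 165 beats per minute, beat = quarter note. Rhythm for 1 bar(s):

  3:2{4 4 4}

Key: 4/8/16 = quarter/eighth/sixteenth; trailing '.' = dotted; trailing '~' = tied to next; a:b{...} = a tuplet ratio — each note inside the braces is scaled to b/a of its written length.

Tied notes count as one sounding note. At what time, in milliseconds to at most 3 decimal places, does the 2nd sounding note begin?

note 2 onset = 2/3b = 242.424ms

1. 0.0ms @ 0 + 242.424ms (2/3)
2. 242.424ms @ 2/3 + 242.424ms (2/3)
3. 484.848ms @ 4/3 + 242.424ms (2/3)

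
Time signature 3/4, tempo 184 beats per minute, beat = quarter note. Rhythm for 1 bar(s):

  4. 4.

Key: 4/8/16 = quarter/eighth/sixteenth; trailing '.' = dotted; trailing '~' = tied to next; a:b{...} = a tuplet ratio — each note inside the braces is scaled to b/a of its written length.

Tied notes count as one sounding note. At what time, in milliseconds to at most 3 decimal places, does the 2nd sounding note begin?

note 2 onset = 3/2b = 489.13ms

1. 0.0ms @ 0 + 489.13ms (3/2)
2. 489.13ms @ 3/2 + 489.13ms (3/2)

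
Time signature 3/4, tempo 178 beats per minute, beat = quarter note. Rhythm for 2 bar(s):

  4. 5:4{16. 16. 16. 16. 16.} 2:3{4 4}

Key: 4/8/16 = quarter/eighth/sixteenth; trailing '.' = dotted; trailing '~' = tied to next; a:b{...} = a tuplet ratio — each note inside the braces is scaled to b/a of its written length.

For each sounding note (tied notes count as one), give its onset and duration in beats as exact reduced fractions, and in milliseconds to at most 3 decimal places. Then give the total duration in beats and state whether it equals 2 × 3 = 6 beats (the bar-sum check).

1) 0.0ms=0b +505.618ms=3/2b
2) 505.618ms=3/2b +101.124ms=3/10b
3) 606.742ms=9/5b +101.124ms=3/10b
4) 707.865ms=21/10b +101.124ms=3/10b
5) 808.989ms=12/5b +101.124ms=3/10b
6) 910.112ms=27/10b +101.124ms=3/10b
7) 1011.236ms=3b +505.618ms=3/2b
8) 1516.854ms=9/2b +505.618ms=3/2b
Σ=6b of 6 (178bpm 3/4) — PASS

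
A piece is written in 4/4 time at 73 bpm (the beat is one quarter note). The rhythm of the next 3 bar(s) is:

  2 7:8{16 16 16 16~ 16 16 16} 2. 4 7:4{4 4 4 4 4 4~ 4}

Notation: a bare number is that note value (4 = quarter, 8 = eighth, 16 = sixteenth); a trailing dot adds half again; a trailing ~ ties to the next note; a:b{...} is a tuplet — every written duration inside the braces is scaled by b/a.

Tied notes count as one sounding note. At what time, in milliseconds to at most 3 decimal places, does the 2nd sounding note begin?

1. 0.0ms @ 0 + 1643.836ms (2)
2. 1643.836ms @ 2 + 234.834ms (2/7)
3. 1878.669ms @ 16/7 + 234.834ms (2/7)
4. 2113.503ms @ 18/7 + 234.834ms (2/7)
5. 2348.337ms @ 20/7 + 469.667ms (4/7)
6. 2818.004ms @ 24/7 + 234.834ms (2/7)
7. 3052.838ms @ 26/7 + 234.834ms (2/7)
8. 3287.671ms @ 4 + 2465.753ms (3)
9. 5753.425ms @ 7 + 821.918ms (1)
10. 6575.342ms @ 8 + 469.667ms (4/7)
11. 7045.01ms @ 60/7 + 469.667ms (4/7)
12. 7514.677ms @ 64/7 + 469.667ms (4/7)
13. 7984.344ms @ 68/7 + 469.667ms (4/7)
14. 8454.012ms @ 72/7 + 469.667ms (4/7)
15. 8923.679ms @ 76/7 + 939.335ms (8/7)

note 2 onset = 2b = 1643.836ms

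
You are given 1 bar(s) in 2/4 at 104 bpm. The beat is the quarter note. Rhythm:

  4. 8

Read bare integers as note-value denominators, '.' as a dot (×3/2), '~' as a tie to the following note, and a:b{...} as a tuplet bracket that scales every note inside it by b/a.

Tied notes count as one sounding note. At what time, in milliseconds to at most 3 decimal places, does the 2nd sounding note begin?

1. 0.0ms @ 0 + 865.385ms (3/2)
2. 865.385ms @ 3/2 + 288.462ms (1/2)

note 2 onset = 3/2b = 865.385ms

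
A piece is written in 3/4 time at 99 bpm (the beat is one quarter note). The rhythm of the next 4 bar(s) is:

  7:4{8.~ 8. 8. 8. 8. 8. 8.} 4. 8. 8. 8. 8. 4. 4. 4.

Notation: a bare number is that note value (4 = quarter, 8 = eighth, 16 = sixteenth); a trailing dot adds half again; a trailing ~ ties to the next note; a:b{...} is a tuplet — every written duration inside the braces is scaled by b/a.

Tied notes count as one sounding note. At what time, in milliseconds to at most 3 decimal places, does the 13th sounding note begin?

note 13 onset = 9b = 5454.545ms

1. 0.0ms @ 0 + 519.481ms (6/7)
2. 519.481ms @ 6/7 + 259.74ms (3/7)
3. 779.221ms @ 9/7 + 259.74ms (3/7)
4. 1038.961ms @ 12/7 + 259.74ms (3/7)
5. 1298.701ms @ 15/7 + 259.74ms (3/7)
6. 1558.442ms @ 18/7 + 259.74ms (3/7)
7. 1818.182ms @ 3 + 909.091ms (3/2)
8. 2727.273ms @ 9/2 + 454.545ms (3/4)
9. 3181.818ms @ 21/4 + 454.545ms (3/4)
10. 3636.364ms @ 6 + 454.545ms (3/4)
11. 4090.909ms @ 27/4 + 454.545ms (3/4)
12. 4545.455ms @ 15/2 + 909.091ms (3/2)
13. 5454.545ms @ 9 + 909.091ms (3/2)
14. 6363.636ms @ 21/2 + 909.091ms (3/2)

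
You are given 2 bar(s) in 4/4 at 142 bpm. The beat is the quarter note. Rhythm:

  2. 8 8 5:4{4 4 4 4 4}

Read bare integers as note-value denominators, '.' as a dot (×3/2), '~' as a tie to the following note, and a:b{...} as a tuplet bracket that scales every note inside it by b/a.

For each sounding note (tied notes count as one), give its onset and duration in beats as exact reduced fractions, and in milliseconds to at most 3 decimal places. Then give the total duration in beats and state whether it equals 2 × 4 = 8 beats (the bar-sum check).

1) 0.0ms=0b +1267.606ms=3b
2) 1267.606ms=3b +211.268ms=1/2b
3) 1478.873ms=7/2b +211.268ms=1/2b
4) 1690.141ms=4b +338.028ms=4/5b
5) 2028.169ms=24/5b +338.028ms=4/5b
6) 2366.197ms=28/5b +338.028ms=4/5b
7) 2704.225ms=32/5b +338.028ms=4/5b
8) 3042.254ms=36/5b +338.028ms=4/5b
Σ=8b of 8 (142bpm 4/4) — PASS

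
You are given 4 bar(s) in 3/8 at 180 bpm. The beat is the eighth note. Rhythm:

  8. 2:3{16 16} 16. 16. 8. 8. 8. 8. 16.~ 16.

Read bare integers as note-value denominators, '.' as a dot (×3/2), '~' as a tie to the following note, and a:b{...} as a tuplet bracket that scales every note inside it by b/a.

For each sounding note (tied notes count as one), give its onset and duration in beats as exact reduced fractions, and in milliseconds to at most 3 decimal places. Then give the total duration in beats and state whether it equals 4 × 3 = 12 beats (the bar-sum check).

1) 0.0ms=0b +500.0ms=3/2b
2) 500.0ms=3/2b +250.0ms=3/4b
3) 750.0ms=9/4b +250.0ms=3/4b
4) 1000.0ms=3b +250.0ms=3/4b
5) 1250.0ms=15/4b +250.0ms=3/4b
6) 1500.0ms=9/2b +500.0ms=3/2b
7) 2000.0ms=6b +500.0ms=3/2b
8) 2500.0ms=15/2b +500.0ms=3/2b
9) 3000.0ms=9b +500.0ms=3/2b
10) 3500.0ms=21/2b +500.0ms=3/2b
Σ=12b of 12 (180bpm 3/8) — PASS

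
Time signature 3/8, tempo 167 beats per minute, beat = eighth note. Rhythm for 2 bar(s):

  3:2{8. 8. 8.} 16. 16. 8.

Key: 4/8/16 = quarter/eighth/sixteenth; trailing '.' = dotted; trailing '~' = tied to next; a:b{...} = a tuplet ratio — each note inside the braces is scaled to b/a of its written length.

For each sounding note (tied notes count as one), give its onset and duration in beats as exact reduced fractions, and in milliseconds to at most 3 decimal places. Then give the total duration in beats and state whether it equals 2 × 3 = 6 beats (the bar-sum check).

1) 0.0ms=0b +359.281ms=1b
2) 359.281ms=1b +359.281ms=1b
3) 718.563ms=2b +359.281ms=1b
4) 1077.844ms=3b +269.461ms=3/4b
5) 1347.305ms=15/4b +269.461ms=3/4b
6) 1616.766ms=9/2b +538.922ms=3/2b
Σ=6b of 6 (167bpm 3/8) — PASS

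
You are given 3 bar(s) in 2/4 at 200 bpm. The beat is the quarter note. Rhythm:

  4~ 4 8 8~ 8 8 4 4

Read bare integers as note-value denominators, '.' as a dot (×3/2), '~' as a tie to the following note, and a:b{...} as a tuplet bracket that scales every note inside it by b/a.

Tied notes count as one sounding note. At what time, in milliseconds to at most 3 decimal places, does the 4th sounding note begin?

1. 0.0ms @ 0 + 600.0ms (2)
2. 600.0ms @ 2 + 150.0ms (1/2)
3. 750.0ms @ 5/2 + 300.0ms (1)
4. 1050.0ms @ 7/2 + 150.0ms (1/2)
5. 1200.0ms @ 4 + 300.0ms (1)
6. 1500.0ms @ 5 + 300.0ms (1)

note 4 onset = 7/2b = 1050.0ms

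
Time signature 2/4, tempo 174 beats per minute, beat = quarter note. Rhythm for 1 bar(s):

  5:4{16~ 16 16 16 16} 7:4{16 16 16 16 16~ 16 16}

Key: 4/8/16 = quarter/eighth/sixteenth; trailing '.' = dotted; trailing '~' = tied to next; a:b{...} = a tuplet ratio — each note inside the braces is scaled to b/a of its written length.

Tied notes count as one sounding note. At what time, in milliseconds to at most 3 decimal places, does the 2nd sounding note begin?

1. 0.0ms @ 0 + 137.931ms (2/5)
2. 137.931ms @ 2/5 + 68.966ms (1/5)
3. 206.897ms @ 3/5 + 68.966ms (1/5)
4. 275.862ms @ 4/5 + 68.966ms (1/5)
5. 344.828ms @ 1 + 49.261ms (1/7)
6. 394.089ms @ 8/7 + 49.261ms (1/7)
7. 443.35ms @ 9/7 + 49.261ms (1/7)
8. 492.611ms @ 10/7 + 49.261ms (1/7)
9. 541.872ms @ 11/7 + 98.522ms (2/7)
10. 640.394ms @ 13/7 + 49.261ms (1/7)

note 2 onset = 2/5b = 137.931ms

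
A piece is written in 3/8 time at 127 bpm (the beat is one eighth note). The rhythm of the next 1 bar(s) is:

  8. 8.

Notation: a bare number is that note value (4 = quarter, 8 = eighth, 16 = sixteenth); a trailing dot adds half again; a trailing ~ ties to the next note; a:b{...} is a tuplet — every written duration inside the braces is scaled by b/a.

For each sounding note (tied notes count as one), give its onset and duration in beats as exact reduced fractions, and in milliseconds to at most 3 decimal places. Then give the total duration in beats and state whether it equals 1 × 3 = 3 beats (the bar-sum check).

1) 0.0ms=0b +708.661ms=3/2b
2) 708.661ms=3/2b +708.661ms=3/2b
Σ=3b of 3 (127bpm 3/8) — PASS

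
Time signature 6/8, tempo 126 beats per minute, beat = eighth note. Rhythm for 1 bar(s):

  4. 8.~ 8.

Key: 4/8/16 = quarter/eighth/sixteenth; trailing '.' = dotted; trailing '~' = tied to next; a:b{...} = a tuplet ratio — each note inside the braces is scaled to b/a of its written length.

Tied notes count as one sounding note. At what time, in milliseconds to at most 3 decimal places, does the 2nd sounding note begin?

1. 0.0ms @ 0 + 1428.571ms (3)
2. 1428.571ms @ 3 + 1428.571ms (3)

note 2 onset = 3b = 1428.571ms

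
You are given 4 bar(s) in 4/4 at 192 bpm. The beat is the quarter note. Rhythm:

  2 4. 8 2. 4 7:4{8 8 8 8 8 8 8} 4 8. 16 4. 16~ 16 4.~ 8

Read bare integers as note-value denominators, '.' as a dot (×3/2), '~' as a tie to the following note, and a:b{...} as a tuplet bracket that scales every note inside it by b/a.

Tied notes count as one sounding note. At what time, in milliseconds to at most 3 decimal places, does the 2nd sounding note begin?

note 2 onset = 2b = 625.0ms

1. 0.0ms @ 0 + 625.0ms (2)
2. 625.0ms @ 2 + 468.75ms (3/2)
3. 1093.75ms @ 7/2 + 156.25ms (1/2)
4. 1250.0ms @ 4 + 937.5ms (3)
5. 2187.5ms @ 7 + 312.5ms (1)
6. 2500.0ms @ 8 + 89.286ms (2/7)
7. 2589.286ms @ 58/7 + 89.286ms (2/7)
8. 2678.571ms @ 60/7 + 89.286ms (2/7)
9. 2767.857ms @ 62/7 + 89.286ms (2/7)
10. 2857.143ms @ 64/7 + 89.286ms (2/7)
11. 2946.429ms @ 66/7 + 89.286ms (2/7)
12. 3035.714ms @ 68/7 + 89.286ms (2/7)
13. 3125.0ms @ 10 + 312.5ms (1)
14. 3437.5ms @ 11 + 234.375ms (3/4)
15. 3671.875ms @ 47/4 + 78.125ms (1/4)
16. 3750.0ms @ 12 + 468.75ms (3/2)
17. 4218.75ms @ 27/2 + 156.25ms (1/2)
18. 4375.0ms @ 14 + 625.0ms (2)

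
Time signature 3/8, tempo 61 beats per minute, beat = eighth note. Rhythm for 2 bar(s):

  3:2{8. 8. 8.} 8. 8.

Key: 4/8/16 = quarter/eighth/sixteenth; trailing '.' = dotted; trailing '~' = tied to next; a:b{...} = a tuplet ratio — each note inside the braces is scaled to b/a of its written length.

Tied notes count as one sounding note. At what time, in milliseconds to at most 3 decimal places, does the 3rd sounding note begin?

1. 0.0ms @ 0 + 983.607ms (1)
2. 983.607ms @ 1 + 983.607ms (1)
3. 1967.213ms @ 2 + 983.607ms (1)
4. 2950.82ms @ 3 + 1475.41ms (3/2)
5. 4426.23ms @ 9/2 + 1475.41ms (3/2)

note 3 onset = 2b = 1967.213ms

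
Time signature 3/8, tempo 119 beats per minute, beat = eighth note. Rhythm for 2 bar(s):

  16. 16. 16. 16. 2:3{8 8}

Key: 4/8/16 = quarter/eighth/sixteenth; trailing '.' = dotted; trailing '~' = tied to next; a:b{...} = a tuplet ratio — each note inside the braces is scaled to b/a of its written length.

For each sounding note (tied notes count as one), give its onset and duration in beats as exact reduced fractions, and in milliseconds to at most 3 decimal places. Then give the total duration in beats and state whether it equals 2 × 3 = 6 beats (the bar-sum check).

1) 0.0ms=0b +378.151ms=3/4b
2) 378.151ms=3/4b +378.151ms=3/4b
3) 756.303ms=3/2b +378.151ms=3/4b
4) 1134.454ms=9/4b +378.151ms=3/4b
5) 1512.605ms=3b +756.303ms=3/2b
6) 2268.908ms=9/2b +756.303ms=3/2b
Σ=6b of 6 (119bpm 3/8) — PASS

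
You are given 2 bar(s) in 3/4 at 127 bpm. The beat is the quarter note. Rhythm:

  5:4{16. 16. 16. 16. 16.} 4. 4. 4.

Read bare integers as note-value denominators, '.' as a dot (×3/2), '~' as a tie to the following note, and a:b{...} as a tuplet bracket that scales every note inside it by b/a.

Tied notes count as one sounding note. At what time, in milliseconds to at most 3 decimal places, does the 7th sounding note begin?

1. 0.0ms @ 0 + 141.732ms (3/10)
2. 141.732ms @ 3/10 + 141.732ms (3/10)
3. 283.465ms @ 3/5 + 141.732ms (3/10)
4. 425.197ms @ 9/10 + 141.732ms (3/10)
5. 566.929ms @ 6/5 + 141.732ms (3/10)
6. 708.661ms @ 3/2 + 708.661ms (3/2)
7. 1417.323ms @ 3 + 708.661ms (3/2)
8. 2125.984ms @ 9/2 + 708.661ms (3/2)

note 7 onset = 3b = 1417.323ms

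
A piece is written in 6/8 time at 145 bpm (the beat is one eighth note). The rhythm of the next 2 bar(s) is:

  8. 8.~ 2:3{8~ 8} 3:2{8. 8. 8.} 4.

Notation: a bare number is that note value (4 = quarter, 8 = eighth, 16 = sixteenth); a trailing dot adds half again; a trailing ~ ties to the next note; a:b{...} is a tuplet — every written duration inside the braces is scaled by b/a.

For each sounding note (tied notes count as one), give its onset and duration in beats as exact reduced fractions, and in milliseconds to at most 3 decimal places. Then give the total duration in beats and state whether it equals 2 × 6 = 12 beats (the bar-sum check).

1) 0.0ms=0b +620.69ms=3/2b
2) 620.69ms=3/2b +1862.069ms=9/2b
3) 2482.759ms=6b +413.793ms=1b
4) 2896.552ms=7b +413.793ms=1b
5) 3310.345ms=8b +413.793ms=1b
6) 3724.138ms=9b +1241.379ms=3b
Σ=12b of 12 (145bpm 6/8) — PASS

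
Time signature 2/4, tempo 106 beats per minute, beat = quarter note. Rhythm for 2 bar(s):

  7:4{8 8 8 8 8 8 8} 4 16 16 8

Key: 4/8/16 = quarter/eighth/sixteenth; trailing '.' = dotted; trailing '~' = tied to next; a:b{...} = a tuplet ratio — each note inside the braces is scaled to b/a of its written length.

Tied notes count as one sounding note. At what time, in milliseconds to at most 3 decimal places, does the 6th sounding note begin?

note 6 onset = 10/7b = 808.625ms

1. 0.0ms @ 0 + 161.725ms (2/7)
2. 161.725ms @ 2/7 + 161.725ms (2/7)
3. 323.45ms @ 4/7 + 161.725ms (2/7)
4. 485.175ms @ 6/7 + 161.725ms (2/7)
5. 646.9ms @ 8/7 + 161.725ms (2/7)
6. 808.625ms @ 10/7 + 161.725ms (2/7)
7. 970.35ms @ 12/7 + 161.725ms (2/7)
8. 1132.075ms @ 2 + 566.038ms (1)
9. 1698.113ms @ 3 + 141.509ms (1/4)
10. 1839.623ms @ 13/4 + 141.509ms (1/4)
11. 1981.132ms @ 7/2 + 283.019ms (1/2)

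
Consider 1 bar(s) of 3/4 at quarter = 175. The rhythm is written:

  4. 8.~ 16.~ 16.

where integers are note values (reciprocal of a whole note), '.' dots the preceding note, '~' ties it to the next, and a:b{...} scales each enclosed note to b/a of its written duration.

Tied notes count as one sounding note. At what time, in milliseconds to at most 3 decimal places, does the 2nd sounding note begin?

1. 0.0ms @ 0 + 514.286ms (3/2)
2. 514.286ms @ 3/2 + 514.286ms (3/2)

note 2 onset = 3/2b = 514.286ms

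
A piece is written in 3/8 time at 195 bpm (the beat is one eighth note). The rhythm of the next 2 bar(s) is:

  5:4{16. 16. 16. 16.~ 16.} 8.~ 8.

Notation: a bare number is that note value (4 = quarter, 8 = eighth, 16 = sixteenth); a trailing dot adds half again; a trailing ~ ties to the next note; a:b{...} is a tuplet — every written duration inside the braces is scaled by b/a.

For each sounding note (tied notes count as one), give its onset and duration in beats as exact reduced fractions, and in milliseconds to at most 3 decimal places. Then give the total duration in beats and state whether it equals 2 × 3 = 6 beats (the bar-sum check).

1) 0.0ms=0b +184.615ms=3/5b
2) 184.615ms=3/5b +184.615ms=3/5b
3) 369.231ms=6/5b +184.615ms=3/5b
4) 553.846ms=9/5b +369.231ms=6/5b
5) 923.077ms=3b +923.077ms=3b
Σ=6b of 6 (195bpm 3/8) — PASS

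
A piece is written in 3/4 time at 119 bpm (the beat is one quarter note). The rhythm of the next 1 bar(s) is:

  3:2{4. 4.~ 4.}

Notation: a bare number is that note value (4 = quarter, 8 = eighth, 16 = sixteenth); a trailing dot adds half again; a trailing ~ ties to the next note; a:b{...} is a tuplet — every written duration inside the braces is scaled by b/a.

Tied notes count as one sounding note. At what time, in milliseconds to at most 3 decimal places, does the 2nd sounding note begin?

1. 0.0ms @ 0 + 504.202ms (1)
2. 504.202ms @ 1 + 1008.403ms (2)

note 2 onset = 1b = 504.202ms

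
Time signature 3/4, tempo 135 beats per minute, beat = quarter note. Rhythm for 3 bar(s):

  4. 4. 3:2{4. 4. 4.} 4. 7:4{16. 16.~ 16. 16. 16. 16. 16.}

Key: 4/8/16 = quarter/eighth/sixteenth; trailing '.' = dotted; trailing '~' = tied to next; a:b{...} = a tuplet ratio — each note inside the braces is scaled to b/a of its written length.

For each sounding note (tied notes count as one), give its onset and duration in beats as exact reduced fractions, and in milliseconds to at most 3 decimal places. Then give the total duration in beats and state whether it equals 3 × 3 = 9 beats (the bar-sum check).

1) 0.0ms=0b +666.667ms=3/2b
2) 666.667ms=3/2b +666.667ms=3/2b
3) 1333.333ms=3b +444.444ms=1b
4) 1777.778ms=4b +444.444ms=1b
5) 2222.222ms=5b +444.444ms=1b
6) 2666.667ms=6b +666.667ms=3/2b
7) 3333.333ms=15/2b +95.238ms=3/14b
8) 3428.571ms=54/7b +190.476ms=3/7b
9) 3619.048ms=57/7b +95.238ms=3/14b
10) 3714.286ms=117/14b +95.238ms=3/14b
11) 3809.524ms=60/7b +95.238ms=3/14b
12) 3904.762ms=123/14b +95.238ms=3/14b
Σ=9b of 9 (135bpm 3/4) — PASS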